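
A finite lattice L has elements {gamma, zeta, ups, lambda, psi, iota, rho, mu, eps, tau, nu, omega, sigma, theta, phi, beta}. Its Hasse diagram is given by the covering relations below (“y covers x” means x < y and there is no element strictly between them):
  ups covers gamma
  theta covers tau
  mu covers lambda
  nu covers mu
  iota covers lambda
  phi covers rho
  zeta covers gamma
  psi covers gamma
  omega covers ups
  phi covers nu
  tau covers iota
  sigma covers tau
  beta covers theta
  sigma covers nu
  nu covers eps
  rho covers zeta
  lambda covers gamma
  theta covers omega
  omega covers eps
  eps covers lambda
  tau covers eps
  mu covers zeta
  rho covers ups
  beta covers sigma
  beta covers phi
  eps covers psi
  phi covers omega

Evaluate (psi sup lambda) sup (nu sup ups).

phi

psi ∨ lambda = eps
nu ∨ ups = phi
eps ∨ phi = phi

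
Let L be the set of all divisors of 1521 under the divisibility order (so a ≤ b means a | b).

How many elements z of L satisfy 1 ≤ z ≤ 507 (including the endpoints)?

The interval [1, 507] = {1, 13, 169, 3, 39, 507}, which has 6 elements.

6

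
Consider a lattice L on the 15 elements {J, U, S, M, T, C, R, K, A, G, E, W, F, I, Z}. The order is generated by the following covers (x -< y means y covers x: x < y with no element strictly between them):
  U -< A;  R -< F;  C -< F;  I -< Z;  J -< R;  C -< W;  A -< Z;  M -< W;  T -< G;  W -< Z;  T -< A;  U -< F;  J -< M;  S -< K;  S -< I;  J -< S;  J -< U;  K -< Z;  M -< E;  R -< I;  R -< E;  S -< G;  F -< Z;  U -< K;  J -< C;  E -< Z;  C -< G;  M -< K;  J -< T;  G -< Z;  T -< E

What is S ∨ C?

G

Common upper bounds of {S, C}: G, Z.
The least among these is G.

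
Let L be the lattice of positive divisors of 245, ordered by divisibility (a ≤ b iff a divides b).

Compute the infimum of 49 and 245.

In the divisibility order, the meet is the greatest common divisor: gcd(49, 245) = 49.

49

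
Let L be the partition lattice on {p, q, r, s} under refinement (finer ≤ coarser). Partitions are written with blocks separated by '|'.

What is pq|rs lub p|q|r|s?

pq|rs

Common upper bounds of {pq|rs, p|q|r|s}: pqrs, pq|rs.
The least among these is pq|rs.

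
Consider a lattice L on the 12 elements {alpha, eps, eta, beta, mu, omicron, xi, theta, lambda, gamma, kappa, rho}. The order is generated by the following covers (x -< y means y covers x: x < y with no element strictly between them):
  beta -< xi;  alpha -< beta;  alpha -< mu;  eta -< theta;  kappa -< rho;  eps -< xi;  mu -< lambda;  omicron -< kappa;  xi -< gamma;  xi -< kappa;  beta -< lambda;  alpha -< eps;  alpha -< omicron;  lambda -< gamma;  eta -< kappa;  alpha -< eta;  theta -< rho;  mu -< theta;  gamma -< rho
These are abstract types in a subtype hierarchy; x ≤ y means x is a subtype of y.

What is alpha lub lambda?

Common upper bounds of {alpha, lambda}: gamma, lambda, rho.
The least among these is lambda.

lambda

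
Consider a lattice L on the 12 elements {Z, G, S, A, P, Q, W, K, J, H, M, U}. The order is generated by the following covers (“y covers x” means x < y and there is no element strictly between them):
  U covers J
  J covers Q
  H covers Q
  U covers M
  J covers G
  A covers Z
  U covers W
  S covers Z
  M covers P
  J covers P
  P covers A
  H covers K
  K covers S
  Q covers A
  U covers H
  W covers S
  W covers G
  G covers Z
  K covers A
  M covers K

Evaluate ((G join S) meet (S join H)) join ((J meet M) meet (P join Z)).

G ∨ S = W
S ∨ H = H
W ∧ H = S
J ∧ M = P
P ∨ Z = P
P ∧ P = P
S ∨ P = M

M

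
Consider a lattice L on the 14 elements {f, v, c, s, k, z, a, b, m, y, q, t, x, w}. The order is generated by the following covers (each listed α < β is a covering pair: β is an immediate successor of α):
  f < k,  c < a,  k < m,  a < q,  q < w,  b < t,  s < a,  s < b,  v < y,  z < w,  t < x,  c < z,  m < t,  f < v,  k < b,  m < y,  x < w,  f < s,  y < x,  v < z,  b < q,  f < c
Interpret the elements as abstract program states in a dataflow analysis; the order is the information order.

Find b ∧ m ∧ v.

f

Common lower bounds of {b, m, v}: f.
The greatest among these is f.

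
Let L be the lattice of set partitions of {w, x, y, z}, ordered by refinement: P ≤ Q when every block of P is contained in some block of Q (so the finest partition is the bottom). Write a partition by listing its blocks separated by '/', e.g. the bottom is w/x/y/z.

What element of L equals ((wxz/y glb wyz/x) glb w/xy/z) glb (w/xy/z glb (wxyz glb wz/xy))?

w/x/y/z

wxz/y ∧ wyz/x = wz/x/y
wz/x/y ∧ w/xy/z = w/x/y/z
wxyz ∧ wz/xy = wz/xy
w/xy/z ∧ wz/xy = w/xy/z
w/x/y/z ∧ w/xy/z = w/x/y/z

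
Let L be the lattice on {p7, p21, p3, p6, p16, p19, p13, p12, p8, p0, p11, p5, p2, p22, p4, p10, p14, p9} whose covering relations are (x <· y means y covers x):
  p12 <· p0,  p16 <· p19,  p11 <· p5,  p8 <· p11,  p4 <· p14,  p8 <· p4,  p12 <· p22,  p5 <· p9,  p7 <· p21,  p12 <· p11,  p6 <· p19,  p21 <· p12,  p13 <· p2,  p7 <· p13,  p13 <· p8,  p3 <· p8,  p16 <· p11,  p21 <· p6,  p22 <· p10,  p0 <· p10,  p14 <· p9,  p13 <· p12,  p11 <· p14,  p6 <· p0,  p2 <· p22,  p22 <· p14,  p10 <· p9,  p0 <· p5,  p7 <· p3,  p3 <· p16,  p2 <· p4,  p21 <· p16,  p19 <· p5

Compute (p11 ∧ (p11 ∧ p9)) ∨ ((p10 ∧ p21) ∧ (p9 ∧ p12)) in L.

p11

p11 ∧ p9 = p11
p11 ∧ p11 = p11
p10 ∧ p21 = p21
p9 ∧ p12 = p12
p21 ∧ p12 = p21
p11 ∨ p21 = p11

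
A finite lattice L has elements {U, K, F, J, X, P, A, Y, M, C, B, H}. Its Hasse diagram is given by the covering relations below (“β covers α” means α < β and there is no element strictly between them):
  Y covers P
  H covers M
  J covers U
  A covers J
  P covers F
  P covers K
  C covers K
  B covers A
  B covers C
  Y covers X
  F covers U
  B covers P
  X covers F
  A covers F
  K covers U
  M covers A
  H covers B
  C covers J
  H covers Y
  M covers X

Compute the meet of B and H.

Common lower bounds of {B, H}: A, B, C, F, J, K, P, U.
The greatest among these is B.

B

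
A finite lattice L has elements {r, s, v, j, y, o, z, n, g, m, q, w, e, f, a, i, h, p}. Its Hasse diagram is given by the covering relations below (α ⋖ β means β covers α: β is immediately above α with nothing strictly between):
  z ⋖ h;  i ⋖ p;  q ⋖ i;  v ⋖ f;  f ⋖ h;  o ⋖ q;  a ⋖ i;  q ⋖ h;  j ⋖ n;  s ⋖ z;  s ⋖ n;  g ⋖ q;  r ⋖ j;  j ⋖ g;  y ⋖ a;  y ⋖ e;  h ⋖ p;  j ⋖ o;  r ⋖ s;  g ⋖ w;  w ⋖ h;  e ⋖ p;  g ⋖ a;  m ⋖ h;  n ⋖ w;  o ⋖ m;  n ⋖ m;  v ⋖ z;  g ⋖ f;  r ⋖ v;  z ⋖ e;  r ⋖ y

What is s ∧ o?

Common lower bounds of {s, o}: r.
The greatest among these is r.

r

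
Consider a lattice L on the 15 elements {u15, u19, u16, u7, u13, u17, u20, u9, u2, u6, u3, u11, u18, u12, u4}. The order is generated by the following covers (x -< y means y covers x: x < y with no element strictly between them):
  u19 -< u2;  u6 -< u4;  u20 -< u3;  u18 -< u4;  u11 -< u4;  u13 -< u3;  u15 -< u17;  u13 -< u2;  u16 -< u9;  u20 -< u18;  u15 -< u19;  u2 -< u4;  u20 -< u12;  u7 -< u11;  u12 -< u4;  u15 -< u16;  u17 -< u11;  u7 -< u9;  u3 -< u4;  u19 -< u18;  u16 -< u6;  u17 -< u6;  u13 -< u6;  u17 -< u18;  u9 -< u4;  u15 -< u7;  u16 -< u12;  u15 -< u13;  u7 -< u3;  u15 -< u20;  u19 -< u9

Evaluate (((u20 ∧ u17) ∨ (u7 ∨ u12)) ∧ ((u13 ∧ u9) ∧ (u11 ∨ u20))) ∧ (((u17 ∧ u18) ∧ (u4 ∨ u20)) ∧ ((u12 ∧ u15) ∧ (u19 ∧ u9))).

u20 ∧ u17 = u15
u7 ∨ u12 = u4
u15 ∨ u4 = u4
u13 ∧ u9 = u15
u11 ∨ u20 = u4
u15 ∧ u4 = u15
u4 ∧ u15 = u15
u17 ∧ u18 = u17
u4 ∨ u20 = u4
u17 ∧ u4 = u17
u12 ∧ u15 = u15
u19 ∧ u9 = u19
u15 ∧ u19 = u15
u17 ∧ u15 = u15
u15 ∧ u15 = u15

u15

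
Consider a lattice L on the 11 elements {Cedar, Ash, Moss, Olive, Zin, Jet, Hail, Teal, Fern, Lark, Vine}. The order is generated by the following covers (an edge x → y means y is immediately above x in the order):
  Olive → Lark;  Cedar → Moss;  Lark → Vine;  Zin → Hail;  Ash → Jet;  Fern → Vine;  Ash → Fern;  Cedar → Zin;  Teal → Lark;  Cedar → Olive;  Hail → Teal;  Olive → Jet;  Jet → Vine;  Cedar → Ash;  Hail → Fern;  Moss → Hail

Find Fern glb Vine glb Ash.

Ash

Common lower bounds of {Fern, Vine, Ash}: Ash, Cedar.
The greatest among these is Ash.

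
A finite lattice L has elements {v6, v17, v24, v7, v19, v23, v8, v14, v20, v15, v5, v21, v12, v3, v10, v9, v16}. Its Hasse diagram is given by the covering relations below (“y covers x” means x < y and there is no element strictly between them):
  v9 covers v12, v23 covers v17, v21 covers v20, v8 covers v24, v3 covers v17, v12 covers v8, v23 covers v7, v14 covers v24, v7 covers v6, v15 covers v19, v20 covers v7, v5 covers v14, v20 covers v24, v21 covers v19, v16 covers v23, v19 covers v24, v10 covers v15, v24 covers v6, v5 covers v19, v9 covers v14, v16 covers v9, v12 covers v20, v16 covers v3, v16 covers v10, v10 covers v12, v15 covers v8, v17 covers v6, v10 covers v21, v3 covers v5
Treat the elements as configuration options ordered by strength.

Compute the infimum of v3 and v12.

v24

Common lower bounds of {v3, v12}: v24, v6.
The greatest among these is v24.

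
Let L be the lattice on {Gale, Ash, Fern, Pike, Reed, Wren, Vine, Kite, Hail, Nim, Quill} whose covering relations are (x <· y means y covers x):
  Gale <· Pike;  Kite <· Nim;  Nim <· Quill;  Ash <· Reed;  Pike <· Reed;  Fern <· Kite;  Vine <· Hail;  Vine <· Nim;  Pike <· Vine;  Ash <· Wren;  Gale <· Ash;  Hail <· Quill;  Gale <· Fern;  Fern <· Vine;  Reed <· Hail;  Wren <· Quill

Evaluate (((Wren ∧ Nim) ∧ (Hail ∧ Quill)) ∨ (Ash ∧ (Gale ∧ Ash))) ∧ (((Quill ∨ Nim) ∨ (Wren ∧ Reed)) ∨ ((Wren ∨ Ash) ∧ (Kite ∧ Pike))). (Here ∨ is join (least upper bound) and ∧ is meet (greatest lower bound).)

Wren ∧ Nim = Gale
Hail ∧ Quill = Hail
Gale ∧ Hail = Gale
Gale ∧ Ash = Gale
Ash ∧ Gale = Gale
Gale ∨ Gale = Gale
Quill ∨ Nim = Quill
Wren ∧ Reed = Ash
Quill ∨ Ash = Quill
Wren ∨ Ash = Wren
Kite ∧ Pike = Gale
Wren ∧ Gale = Gale
Quill ∨ Gale = Quill
Gale ∧ Quill = Gale

Gale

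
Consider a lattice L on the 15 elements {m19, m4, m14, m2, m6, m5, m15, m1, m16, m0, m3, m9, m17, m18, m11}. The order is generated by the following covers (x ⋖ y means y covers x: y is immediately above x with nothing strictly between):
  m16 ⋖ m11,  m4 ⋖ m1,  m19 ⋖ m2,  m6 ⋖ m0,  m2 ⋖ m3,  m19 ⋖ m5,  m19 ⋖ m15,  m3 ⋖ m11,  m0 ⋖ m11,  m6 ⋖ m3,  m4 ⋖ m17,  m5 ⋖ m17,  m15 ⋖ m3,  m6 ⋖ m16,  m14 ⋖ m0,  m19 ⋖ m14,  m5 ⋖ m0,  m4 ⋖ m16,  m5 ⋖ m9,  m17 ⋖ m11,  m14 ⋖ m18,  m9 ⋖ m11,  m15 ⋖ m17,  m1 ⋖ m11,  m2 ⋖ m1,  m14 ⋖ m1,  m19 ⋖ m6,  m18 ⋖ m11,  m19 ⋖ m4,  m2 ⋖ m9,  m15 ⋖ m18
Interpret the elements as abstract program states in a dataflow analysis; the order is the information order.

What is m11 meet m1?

m1

Common lower bounds of {m11, m1}: m1, m14, m19, m2, m4.
The greatest among these is m1.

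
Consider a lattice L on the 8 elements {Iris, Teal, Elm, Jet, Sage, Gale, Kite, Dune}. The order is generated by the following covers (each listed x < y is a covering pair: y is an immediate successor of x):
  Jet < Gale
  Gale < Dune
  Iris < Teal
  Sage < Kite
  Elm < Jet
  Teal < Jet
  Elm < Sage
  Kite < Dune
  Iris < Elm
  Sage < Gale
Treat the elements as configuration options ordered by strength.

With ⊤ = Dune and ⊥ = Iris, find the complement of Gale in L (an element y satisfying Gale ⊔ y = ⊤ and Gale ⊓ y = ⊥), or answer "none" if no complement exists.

none

For every candidate y, either Gale ∨ y ≠ Dune or Gale ∧ y ≠ Iris; no complement exists.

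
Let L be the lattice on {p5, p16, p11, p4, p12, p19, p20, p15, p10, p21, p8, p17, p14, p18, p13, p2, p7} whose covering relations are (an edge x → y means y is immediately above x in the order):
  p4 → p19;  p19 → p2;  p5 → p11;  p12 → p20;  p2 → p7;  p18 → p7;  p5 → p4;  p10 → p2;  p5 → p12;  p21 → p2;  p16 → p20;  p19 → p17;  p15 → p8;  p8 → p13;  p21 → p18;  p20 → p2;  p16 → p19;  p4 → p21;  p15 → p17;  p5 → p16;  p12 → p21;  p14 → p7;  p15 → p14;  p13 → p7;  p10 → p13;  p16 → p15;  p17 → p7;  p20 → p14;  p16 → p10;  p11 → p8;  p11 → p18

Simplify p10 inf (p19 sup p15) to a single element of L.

p19 ∨ p15 = p17
p10 ∧ p17 = p16

p16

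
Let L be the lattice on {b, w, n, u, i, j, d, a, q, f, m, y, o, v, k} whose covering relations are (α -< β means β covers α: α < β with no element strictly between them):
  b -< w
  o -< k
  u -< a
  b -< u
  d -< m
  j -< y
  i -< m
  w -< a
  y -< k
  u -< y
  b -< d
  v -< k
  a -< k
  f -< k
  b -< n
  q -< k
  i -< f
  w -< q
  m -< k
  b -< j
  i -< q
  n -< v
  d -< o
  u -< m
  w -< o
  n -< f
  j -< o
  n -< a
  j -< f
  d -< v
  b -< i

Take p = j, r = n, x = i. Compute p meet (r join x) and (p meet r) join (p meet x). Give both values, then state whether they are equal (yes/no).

r join x = f, so p meet (r join x) = j meet f = j.
p meet r = b and p meet x = b, so (p meet r) join (p meet x) = b join b = b.
Equal: no.

j; b; no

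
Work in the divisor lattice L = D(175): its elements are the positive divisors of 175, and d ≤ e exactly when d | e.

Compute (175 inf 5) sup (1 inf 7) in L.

175 ∧ 5 = 5
1 ∧ 7 = 1
5 ∨ 1 = 5

5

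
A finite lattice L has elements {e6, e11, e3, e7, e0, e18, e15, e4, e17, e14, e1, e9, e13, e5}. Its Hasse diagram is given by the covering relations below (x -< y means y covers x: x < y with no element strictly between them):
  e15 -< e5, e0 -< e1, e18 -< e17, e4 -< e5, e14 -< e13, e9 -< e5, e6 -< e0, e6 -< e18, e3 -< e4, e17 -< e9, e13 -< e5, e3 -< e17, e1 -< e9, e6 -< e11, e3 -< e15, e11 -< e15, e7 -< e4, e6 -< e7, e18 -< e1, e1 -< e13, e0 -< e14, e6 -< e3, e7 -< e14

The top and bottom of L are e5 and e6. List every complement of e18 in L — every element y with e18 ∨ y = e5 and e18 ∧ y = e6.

e11, e15, e4

Need y with e18 ∨ y = e5 and e18 ∧ y = e6.
Checking each element gives: e11, e15, e4.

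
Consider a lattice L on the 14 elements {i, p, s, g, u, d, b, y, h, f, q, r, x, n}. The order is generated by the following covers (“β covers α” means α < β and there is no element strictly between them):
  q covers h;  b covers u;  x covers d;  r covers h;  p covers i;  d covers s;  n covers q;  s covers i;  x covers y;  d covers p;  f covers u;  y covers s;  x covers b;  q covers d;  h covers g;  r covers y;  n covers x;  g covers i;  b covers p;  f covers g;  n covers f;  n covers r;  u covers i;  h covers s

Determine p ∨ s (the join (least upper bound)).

Common upper bounds of {p, s}: d, n, q, x.
The least among these is d.

d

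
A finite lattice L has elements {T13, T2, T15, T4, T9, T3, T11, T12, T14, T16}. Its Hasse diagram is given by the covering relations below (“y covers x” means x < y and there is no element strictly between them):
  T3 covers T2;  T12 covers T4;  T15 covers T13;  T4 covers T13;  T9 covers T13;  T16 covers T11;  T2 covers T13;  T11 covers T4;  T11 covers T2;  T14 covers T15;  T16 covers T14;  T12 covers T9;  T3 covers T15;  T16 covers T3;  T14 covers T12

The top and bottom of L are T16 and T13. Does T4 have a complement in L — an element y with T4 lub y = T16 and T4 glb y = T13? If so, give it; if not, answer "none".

T3

Need y with T4 ∨ y = T16 and T4 ∧ y = T13.
Checking each element gives: T3.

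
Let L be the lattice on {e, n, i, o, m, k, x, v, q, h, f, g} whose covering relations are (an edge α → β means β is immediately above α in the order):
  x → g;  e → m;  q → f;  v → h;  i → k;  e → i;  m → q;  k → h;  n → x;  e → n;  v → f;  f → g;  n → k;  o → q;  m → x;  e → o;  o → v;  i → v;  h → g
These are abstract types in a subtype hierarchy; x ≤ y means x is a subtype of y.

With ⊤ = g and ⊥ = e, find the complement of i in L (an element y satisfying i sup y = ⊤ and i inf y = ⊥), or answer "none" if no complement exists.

x

Need y with i ∨ y = g and i ∧ y = e.
Checking each element gives: x.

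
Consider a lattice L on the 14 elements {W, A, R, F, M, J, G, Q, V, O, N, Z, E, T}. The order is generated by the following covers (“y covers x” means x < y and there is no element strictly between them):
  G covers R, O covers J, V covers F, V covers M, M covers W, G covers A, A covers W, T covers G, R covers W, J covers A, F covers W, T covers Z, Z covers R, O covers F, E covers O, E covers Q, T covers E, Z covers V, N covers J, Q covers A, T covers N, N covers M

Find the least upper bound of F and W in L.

F

Common upper bounds of {F, W}: E, F, O, T, V, Z.
The least among these is F.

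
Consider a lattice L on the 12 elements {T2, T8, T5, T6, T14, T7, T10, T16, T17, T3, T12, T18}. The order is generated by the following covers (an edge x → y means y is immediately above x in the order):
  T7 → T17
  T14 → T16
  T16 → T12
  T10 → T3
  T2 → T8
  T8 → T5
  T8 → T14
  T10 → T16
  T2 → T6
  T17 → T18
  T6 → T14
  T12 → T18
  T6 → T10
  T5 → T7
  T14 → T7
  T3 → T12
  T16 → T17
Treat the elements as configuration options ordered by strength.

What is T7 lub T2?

T7

Common upper bounds of {T7, T2}: T17, T18, T7.
The least among these is T7.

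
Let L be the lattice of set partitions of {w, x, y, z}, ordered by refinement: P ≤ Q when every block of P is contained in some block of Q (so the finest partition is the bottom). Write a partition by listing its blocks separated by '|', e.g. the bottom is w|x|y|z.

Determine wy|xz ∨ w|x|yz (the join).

Common upper bounds of {wy|xz, w|x|yz}: wxyz.
The least among these is wxyz.

wxyz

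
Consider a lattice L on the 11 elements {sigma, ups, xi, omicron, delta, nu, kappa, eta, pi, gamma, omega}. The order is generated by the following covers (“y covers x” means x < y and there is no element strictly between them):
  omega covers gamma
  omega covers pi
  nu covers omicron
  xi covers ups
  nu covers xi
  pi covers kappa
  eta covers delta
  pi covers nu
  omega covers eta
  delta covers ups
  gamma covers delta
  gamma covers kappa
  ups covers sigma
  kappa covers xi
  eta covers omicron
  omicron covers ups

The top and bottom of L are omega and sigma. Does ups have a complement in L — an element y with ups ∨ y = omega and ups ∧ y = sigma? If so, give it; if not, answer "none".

none

For every candidate y, either ups ∨ y ≠ omega or ups ∧ y ≠ sigma; no complement exists.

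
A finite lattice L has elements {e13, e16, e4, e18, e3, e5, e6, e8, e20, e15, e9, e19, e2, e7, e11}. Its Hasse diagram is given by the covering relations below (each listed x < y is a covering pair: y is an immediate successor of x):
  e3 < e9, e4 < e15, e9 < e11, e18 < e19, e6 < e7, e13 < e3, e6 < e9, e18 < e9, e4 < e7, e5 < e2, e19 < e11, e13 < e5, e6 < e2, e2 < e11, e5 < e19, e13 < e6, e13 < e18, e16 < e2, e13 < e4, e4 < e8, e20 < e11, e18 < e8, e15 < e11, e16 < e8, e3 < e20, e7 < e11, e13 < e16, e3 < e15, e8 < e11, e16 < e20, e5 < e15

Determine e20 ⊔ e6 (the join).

Common upper bounds of {e20, e6}: e11.
The least among these is e11.

e11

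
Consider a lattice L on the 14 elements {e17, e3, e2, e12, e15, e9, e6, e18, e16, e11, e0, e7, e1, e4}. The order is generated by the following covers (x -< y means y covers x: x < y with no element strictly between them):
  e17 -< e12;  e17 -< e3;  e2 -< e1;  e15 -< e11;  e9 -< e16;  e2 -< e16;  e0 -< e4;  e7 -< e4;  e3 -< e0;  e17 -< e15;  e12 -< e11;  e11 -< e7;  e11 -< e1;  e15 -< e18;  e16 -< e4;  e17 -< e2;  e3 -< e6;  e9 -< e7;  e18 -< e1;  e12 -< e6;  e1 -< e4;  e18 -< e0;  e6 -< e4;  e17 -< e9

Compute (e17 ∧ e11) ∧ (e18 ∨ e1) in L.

e17 ∧ e11 = e17
e18 ∨ e1 = e1
e17 ∧ e1 = e17

e17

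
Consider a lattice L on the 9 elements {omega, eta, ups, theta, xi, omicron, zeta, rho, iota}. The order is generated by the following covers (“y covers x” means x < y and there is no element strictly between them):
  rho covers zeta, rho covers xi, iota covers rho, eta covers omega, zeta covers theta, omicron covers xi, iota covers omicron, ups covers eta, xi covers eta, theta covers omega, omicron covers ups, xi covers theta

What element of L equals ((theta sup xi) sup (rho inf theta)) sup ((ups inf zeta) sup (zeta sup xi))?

theta ∨ xi = xi
rho ∧ theta = theta
xi ∨ theta = xi
ups ∧ zeta = omega
zeta ∨ xi = rho
omega ∨ rho = rho
xi ∨ rho = rho

rho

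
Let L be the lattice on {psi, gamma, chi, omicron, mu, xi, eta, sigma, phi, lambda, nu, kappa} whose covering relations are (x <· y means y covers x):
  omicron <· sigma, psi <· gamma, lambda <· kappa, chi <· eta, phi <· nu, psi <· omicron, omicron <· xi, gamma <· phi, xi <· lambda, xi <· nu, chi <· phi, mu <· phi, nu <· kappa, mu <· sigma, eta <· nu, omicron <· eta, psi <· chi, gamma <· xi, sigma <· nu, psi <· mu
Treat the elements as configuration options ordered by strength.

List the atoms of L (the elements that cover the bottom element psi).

The atoms are exactly the elements that cover psi: chi, gamma, mu, omicron.

chi, gamma, mu, omicron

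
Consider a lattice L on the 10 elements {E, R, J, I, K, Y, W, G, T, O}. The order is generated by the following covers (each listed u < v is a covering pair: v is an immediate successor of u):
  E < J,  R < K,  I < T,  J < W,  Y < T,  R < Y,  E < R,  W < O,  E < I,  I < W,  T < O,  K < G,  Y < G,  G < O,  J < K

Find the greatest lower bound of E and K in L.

E

Common lower bounds of {E, K}: E.
The greatest among these is E.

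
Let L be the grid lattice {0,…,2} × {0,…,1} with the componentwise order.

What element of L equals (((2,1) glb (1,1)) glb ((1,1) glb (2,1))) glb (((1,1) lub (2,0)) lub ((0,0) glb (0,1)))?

(1,1)

(2,1) ∧ (1,1) = (1,1)
(1,1) ∧ (2,1) = (1,1)
(1,1) ∧ (1,1) = (1,1)
(1,1) ∨ (2,0) = (2,1)
(0,0) ∧ (0,1) = (0,0)
(2,1) ∨ (0,0) = (2,1)
(1,1) ∧ (2,1) = (1,1)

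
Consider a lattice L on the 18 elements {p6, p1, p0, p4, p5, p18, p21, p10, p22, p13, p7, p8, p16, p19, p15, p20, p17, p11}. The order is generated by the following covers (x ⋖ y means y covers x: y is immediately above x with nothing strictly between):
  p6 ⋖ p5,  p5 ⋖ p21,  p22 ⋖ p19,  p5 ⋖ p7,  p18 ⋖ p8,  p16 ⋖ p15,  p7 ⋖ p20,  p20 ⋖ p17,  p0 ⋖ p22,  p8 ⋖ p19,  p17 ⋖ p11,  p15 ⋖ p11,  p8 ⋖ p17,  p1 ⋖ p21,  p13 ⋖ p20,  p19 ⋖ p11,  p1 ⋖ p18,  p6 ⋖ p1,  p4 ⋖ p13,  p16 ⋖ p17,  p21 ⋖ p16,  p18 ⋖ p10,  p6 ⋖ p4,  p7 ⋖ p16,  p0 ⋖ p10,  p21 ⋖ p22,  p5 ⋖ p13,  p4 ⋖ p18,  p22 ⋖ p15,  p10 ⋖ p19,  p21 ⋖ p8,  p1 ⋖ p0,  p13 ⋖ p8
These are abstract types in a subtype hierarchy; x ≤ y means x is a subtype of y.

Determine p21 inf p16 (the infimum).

p21

Common lower bounds of {p21, p16}: p1, p21, p5, p6.
The greatest among these is p21.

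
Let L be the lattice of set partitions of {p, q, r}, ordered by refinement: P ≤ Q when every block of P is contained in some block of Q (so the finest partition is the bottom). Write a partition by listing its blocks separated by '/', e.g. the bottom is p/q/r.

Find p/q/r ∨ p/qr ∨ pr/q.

pqr

Common upper bounds of {p/q/r, p/qr, pr/q}: pqr.
The least among these is pqr.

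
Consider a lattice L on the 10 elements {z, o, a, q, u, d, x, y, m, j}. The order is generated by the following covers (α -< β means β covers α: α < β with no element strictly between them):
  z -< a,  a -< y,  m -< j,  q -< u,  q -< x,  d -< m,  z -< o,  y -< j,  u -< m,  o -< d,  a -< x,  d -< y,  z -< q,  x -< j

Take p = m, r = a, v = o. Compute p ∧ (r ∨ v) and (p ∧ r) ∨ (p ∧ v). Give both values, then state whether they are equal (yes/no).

d; o; no

r ∨ v = y, so p ∧ (r ∨ v) = m ∧ y = d.
p ∧ r = z and p ∧ v = o, so (p ∧ r) ∨ (p ∧ v) = z ∨ o = o.
Equal: no.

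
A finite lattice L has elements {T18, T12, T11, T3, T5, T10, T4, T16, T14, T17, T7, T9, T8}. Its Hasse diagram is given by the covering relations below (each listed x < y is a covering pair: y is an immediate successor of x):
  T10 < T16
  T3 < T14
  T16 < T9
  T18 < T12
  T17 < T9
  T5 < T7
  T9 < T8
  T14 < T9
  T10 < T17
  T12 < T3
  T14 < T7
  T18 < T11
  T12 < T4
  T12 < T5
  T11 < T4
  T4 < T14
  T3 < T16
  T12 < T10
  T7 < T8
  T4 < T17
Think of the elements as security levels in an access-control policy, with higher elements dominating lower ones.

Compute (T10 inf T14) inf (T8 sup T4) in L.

T10 ∧ T14 = T12
T8 ∨ T4 = T8
T12 ∧ T8 = T12

T12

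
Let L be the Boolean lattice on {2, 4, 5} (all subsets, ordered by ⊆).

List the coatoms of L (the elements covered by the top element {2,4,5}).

{2,4}, {2,5}, {4,5}

The coatoms are exactly the elements covered by {2,4,5}: {2,4}, {2,5}, {4,5}.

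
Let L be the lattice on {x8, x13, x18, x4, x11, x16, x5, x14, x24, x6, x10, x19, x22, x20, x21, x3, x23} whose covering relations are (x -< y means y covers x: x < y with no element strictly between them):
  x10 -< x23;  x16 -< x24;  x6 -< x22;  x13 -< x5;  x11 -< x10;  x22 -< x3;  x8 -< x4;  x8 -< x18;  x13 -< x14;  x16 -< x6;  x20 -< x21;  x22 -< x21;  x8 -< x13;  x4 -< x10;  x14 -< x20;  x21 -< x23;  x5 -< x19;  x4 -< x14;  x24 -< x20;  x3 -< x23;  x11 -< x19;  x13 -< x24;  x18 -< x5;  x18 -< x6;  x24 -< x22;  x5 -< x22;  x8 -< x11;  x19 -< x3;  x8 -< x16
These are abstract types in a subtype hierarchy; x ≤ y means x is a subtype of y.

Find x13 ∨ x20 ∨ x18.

Common upper bounds of {x13, x20, x18}: x21, x23.
The least among these is x21.

x21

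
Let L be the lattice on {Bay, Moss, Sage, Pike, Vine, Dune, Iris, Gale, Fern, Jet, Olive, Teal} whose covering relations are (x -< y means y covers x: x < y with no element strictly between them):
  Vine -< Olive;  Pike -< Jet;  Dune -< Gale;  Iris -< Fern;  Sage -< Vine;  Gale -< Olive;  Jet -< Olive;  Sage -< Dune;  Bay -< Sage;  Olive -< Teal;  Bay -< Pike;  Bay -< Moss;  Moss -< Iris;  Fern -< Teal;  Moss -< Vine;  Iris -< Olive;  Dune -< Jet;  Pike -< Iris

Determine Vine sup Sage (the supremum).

Vine

Common upper bounds of {Vine, Sage}: Olive, Teal, Vine.
The least among these is Vine.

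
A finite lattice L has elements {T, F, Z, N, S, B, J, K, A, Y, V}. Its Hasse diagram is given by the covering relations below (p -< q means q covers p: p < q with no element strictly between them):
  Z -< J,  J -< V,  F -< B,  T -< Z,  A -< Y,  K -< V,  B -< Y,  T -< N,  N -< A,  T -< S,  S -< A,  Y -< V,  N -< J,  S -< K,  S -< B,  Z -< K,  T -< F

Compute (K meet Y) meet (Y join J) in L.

S

K ∧ Y = S
Y ∨ J = V
S ∧ V = S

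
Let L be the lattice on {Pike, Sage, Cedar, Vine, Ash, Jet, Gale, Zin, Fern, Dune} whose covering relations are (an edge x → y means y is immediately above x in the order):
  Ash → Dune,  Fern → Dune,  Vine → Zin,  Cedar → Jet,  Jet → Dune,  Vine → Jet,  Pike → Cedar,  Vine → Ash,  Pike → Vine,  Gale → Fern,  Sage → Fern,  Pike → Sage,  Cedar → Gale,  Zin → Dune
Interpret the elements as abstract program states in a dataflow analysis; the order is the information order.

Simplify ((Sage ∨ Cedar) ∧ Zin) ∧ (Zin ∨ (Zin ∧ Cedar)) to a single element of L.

Pike

Sage ∨ Cedar = Fern
Fern ∧ Zin = Pike
Zin ∧ Cedar = Pike
Zin ∨ Pike = Zin
Pike ∧ Zin = Pike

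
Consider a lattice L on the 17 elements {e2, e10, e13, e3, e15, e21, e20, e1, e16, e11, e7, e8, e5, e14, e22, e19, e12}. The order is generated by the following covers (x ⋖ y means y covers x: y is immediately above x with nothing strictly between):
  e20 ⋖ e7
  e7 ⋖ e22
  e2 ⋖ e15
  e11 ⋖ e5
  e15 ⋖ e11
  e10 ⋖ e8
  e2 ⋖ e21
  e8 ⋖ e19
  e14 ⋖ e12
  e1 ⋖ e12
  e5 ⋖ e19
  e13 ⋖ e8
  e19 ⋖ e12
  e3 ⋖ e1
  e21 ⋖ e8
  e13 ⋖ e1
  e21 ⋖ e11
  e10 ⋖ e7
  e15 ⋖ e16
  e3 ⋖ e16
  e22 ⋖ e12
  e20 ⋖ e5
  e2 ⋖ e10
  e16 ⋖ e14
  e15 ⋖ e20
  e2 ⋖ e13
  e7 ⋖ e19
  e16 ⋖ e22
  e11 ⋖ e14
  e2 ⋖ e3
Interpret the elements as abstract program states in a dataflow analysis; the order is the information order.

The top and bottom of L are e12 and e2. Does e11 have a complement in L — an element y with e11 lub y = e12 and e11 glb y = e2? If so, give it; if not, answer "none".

Need y with e11 ∨ y = e12 and e11 ∧ y = e2.
Checking each element gives: e1.

e1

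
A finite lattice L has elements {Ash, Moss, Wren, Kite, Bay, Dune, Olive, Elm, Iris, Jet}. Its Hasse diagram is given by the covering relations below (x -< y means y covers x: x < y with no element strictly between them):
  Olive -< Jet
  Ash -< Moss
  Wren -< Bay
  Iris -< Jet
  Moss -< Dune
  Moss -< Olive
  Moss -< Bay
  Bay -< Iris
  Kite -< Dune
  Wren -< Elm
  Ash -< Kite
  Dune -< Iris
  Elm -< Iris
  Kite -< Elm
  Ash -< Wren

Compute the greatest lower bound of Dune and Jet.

Dune

Common lower bounds of {Dune, Jet}: Ash, Dune, Kite, Moss.
The greatest among these is Dune.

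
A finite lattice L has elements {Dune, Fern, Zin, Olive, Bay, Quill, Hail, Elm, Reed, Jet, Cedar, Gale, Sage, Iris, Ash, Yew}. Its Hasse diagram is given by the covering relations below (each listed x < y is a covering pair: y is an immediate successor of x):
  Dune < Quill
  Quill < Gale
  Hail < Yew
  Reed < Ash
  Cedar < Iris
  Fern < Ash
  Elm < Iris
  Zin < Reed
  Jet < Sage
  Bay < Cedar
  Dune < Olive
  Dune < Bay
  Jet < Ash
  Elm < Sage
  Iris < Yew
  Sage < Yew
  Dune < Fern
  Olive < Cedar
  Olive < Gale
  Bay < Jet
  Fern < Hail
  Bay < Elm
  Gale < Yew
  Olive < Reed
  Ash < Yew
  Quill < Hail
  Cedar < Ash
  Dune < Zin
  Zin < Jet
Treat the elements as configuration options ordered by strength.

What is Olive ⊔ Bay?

Common upper bounds of {Olive, Bay}: Ash, Cedar, Iris, Yew.
The least among these is Cedar.

Cedar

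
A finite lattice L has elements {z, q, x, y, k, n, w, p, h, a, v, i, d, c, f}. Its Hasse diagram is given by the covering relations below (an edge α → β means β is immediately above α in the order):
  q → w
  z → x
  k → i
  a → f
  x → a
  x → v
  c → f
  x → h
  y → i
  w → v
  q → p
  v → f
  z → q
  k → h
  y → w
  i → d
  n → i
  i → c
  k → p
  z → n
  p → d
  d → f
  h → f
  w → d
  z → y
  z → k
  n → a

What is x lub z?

x

Common upper bounds of {x, z}: a, f, h, v, x.
The least among these is x.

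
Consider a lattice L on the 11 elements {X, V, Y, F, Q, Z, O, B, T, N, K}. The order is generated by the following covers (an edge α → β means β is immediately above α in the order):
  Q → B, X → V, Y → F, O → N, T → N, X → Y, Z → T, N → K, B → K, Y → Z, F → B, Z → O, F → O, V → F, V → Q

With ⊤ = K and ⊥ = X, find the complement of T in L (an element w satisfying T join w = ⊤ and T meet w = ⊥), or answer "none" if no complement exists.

Q

Need w with T ∨ w = K and T ∧ w = X.
Checking each element gives: Q.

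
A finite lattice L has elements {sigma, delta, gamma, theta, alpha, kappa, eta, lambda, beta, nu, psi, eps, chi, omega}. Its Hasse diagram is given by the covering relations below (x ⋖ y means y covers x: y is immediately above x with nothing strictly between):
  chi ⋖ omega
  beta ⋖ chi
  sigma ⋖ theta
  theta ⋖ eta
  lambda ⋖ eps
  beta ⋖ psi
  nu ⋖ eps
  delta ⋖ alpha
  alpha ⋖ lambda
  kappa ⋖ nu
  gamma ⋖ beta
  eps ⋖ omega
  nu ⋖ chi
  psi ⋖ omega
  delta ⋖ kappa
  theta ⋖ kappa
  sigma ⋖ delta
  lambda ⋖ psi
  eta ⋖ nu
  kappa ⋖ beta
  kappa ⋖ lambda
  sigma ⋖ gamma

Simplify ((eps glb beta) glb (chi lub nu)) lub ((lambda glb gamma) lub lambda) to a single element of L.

eps ∧ beta = kappa
chi ∨ nu = chi
kappa ∧ chi = kappa
lambda ∧ gamma = sigma
sigma ∨ lambda = lambda
kappa ∨ lambda = lambda

lambda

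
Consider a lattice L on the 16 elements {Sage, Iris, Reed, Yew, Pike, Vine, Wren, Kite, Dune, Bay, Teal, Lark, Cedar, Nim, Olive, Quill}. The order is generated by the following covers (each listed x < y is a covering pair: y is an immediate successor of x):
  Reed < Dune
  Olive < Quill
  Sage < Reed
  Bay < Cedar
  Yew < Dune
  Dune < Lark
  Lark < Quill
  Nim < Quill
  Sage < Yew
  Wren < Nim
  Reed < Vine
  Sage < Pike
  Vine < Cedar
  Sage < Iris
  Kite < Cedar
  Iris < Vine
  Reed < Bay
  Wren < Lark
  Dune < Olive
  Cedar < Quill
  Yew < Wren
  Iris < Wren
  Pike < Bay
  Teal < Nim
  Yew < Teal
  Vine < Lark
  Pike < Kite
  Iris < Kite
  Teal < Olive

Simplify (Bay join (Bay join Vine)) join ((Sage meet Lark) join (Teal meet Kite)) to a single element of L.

Cedar

Bay ∨ Vine = Cedar
Bay ∨ Cedar = Cedar
Sage ∧ Lark = Sage
Teal ∧ Kite = Sage
Sage ∨ Sage = Sage
Cedar ∨ Sage = Cedar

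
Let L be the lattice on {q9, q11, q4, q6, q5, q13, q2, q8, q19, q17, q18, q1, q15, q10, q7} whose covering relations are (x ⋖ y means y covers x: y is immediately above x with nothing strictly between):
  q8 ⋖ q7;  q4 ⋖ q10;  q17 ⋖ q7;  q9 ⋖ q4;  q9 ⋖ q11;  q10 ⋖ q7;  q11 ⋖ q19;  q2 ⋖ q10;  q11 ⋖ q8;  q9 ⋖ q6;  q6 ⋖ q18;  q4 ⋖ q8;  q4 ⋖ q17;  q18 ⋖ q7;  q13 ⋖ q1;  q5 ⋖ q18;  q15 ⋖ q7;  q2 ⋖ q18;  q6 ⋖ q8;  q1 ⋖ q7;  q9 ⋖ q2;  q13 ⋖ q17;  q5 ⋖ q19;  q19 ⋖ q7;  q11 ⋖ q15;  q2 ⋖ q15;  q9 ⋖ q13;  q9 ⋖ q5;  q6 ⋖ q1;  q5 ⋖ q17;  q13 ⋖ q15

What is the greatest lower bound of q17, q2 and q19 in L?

q9

Common lower bounds of {q17, q2, q19}: q9.
The greatest among these is q9.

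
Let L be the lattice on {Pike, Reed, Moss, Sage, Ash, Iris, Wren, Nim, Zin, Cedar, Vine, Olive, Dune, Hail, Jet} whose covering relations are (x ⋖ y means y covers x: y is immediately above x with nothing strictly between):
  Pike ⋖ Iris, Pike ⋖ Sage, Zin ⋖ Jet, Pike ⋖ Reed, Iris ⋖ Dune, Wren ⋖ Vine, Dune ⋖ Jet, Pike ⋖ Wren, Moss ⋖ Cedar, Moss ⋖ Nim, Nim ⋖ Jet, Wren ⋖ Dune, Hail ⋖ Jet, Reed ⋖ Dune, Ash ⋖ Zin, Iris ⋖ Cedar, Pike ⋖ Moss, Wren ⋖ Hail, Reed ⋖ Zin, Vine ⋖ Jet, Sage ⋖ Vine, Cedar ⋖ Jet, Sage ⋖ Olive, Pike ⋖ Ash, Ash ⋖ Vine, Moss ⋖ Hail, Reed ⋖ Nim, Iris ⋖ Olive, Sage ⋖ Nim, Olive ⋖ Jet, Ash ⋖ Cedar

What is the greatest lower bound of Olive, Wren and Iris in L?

Pike

Common lower bounds of {Olive, Wren, Iris}: Pike.
The greatest among these is Pike.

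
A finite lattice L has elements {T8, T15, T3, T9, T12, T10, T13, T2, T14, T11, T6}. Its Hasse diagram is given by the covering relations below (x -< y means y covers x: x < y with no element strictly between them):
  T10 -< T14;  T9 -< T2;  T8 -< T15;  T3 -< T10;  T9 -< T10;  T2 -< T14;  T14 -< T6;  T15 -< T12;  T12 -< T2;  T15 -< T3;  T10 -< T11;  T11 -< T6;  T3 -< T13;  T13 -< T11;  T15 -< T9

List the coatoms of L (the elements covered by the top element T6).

T11, T14

The coatoms are exactly the elements covered by T6: T11, T14.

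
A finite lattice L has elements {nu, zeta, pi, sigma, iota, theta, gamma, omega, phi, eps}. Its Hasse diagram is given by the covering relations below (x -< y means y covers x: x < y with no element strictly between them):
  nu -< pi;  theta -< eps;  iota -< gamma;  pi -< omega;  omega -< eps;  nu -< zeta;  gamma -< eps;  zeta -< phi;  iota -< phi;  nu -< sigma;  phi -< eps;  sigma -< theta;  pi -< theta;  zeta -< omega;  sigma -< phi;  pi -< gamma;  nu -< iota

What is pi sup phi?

Common upper bounds of {pi, phi}: eps.
The least among these is eps.

eps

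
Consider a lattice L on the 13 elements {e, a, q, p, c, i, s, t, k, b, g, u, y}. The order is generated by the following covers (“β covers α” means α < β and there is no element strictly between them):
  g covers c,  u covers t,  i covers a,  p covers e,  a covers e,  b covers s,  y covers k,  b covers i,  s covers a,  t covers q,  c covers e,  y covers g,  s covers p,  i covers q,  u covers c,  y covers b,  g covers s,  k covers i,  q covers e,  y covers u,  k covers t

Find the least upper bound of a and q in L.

i

Common upper bounds of {a, q}: b, i, k, y.
The least among these is i.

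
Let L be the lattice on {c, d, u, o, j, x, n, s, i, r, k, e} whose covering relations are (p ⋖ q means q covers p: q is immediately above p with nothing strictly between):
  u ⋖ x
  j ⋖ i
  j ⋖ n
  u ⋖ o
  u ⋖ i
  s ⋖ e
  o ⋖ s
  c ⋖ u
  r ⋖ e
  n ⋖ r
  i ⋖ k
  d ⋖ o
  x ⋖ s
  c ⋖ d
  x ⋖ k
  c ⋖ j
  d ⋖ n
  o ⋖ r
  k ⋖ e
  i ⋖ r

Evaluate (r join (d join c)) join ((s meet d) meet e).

d ∨ c = d
r ∨ d = r
s ∧ d = d
d ∧ e = d
r ∨ d = r

r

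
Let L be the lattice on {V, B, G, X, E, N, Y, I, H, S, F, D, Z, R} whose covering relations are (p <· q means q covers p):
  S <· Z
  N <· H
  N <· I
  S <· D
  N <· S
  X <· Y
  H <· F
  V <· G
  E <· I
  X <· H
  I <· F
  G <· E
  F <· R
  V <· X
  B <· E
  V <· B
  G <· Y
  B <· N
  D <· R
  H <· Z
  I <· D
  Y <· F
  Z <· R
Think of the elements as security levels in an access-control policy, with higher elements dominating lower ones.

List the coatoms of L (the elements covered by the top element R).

The coatoms are exactly the elements covered by R: D, F, Z.

D, F, Z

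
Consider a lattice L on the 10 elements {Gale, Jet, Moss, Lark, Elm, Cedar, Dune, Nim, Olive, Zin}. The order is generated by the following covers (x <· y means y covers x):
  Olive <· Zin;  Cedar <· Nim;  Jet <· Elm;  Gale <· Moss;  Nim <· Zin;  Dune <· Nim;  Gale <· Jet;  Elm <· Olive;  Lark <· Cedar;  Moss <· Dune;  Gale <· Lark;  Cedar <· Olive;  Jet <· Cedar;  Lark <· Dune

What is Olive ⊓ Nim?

Common lower bounds of {Olive, Nim}: Cedar, Gale, Jet, Lark.
The greatest among these is Cedar.

Cedar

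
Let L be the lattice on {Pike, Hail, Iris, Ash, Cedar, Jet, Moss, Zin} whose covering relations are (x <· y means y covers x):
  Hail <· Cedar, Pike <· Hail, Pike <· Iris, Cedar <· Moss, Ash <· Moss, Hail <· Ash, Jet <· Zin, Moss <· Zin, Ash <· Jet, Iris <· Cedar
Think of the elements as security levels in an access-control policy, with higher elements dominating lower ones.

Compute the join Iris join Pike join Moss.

Common upper bounds of {Iris, Pike, Moss}: Moss, Zin.
The least among these is Moss.

Moss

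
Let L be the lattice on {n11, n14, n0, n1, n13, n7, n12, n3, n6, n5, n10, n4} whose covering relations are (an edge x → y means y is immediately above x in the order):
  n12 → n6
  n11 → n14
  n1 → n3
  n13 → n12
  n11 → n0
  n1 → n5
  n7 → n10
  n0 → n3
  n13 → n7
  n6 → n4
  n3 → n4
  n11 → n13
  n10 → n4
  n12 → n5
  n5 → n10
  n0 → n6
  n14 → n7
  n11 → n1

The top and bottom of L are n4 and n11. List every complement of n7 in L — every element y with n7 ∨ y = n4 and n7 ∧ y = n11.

Need y with n7 ∨ y = n4 and n7 ∧ y = n11.
Checking each element gives: n0, n3.

n0, n3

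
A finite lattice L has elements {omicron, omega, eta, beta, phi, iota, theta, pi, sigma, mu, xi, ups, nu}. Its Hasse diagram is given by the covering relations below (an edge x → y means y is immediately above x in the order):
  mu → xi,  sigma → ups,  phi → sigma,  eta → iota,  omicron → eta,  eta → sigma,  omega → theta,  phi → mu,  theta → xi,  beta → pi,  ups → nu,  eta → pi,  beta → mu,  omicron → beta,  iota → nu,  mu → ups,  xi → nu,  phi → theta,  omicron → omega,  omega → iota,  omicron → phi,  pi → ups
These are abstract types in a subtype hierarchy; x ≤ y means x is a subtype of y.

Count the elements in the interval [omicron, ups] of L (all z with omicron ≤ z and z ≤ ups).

8

The interval [omicron, ups] = {beta, eta, mu, omicron, phi, pi, sigma, ups}, which has 8 elements.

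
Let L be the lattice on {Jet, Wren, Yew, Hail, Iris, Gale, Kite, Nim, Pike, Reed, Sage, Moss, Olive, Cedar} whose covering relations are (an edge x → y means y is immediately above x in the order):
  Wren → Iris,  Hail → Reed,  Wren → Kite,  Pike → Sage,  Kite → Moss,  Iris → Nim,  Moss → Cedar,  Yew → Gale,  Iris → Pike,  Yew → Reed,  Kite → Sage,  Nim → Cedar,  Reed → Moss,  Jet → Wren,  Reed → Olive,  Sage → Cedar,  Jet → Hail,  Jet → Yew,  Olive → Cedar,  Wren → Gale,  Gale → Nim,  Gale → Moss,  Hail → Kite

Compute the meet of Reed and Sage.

Hail

Common lower bounds of {Reed, Sage}: Hail, Jet.
The greatest among these is Hail.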